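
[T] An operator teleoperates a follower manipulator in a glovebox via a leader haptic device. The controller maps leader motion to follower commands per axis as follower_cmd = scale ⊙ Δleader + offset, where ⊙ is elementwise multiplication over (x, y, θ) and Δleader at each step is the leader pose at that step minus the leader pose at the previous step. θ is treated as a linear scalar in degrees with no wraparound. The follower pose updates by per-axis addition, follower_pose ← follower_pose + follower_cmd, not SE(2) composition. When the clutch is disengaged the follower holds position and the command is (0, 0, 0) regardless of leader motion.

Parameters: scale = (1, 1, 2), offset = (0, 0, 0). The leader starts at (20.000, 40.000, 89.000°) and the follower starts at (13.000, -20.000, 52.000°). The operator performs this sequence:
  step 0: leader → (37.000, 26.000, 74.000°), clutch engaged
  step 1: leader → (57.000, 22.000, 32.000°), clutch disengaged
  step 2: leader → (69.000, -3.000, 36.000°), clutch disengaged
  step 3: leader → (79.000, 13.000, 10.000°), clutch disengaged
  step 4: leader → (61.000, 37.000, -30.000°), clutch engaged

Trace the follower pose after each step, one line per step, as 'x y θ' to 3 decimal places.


30.000 -34.000 22.000
30.000 -34.000 22.000
30.000 -34.000 22.000
30.000 -34.000 22.000
12.000 -10.000 -58.000

step 0: Δleader=(17.000, -14.000, -15.000°), engaged; cmd=(17.000, -14.000, -30.000°) → follower=(30.000, -34.000, 22.000°)
step 1: Δleader=(20.000, -4.000, -42.000°), disengaged; cmd=(0,0,0) → follower holds at (30.000, -34.000, 22.000°)
step 2: Δleader=(12.000, -25.000, 4.000°), disengaged; cmd=(0,0,0) → follower holds at (30.000, -34.000, 22.000°)
step 3: Δleader=(10.000, 16.000, -26.000°), disengaged; cmd=(0,0,0) → follower holds at (30.000, -34.000, 22.000°)
step 4: Δleader=(-18.000, 24.000, -40.000°), engaged; cmd=(-18.000, 24.000, -80.000°) → follower=(12.000, -10.000, -58.000°)


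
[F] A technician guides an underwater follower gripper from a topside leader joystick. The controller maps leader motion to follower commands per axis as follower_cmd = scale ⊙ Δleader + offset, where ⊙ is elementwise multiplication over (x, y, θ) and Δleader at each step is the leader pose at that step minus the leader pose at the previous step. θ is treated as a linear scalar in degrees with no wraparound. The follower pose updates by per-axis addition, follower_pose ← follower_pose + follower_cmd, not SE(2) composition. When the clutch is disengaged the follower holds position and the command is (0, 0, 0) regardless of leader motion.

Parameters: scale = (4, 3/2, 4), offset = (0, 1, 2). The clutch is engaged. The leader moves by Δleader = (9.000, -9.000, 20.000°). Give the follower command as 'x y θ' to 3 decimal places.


36.000 -12.500 82.000

axis x: 4·9.000 + 0 = 36.000
axis y: 3/2·-9.000 + 1 = -12.500
axis θ: 4·20.000 + 2 = 82.000


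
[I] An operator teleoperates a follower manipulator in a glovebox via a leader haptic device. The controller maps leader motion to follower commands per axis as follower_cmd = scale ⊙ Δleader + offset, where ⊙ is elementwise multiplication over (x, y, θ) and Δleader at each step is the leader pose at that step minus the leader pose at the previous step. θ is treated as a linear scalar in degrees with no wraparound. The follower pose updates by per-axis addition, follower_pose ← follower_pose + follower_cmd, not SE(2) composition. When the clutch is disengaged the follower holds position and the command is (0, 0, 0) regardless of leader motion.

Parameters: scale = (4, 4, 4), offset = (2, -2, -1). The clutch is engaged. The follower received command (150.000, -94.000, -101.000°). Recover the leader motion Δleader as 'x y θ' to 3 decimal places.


37.000 -23.000 -25.000

axis x: (150.000 − 2) / (4) = 37.000
axis y: (-94.000 − -2) / (4) = -23.000
axis θ: (-101.000 − -1) / (4) = -25.000


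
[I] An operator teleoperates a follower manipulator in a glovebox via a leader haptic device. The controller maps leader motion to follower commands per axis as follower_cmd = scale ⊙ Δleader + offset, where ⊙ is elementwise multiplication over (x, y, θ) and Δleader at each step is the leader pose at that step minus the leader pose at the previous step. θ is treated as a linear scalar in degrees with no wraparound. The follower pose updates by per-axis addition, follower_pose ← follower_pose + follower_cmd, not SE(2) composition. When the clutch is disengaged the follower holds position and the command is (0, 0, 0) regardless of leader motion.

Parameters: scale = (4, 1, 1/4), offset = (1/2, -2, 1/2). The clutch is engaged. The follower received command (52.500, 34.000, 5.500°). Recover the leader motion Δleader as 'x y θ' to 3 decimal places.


13.000 36.000 20.000

axis x: (52.500 − 1/2) / (4) = 13.000
axis y: (34.000 − -2) / (1) = 36.000
axis θ: (5.500 − 1/2) / (1/4) = 20.000


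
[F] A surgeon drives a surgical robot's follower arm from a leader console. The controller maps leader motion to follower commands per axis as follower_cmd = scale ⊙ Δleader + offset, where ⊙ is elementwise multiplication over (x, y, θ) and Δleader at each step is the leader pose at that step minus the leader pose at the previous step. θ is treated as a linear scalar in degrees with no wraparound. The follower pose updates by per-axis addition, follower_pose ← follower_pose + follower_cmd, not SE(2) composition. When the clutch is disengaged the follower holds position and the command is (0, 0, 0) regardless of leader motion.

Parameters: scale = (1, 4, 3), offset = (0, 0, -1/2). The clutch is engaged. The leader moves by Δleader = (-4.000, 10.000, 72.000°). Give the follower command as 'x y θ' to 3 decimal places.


-4.000 40.000 215.500

axis x: 1·-4.000 + 0 = -4.000
axis y: 4·10.000 + 0 = 40.000
axis θ: 3·72.000 + -1/2 = 215.500


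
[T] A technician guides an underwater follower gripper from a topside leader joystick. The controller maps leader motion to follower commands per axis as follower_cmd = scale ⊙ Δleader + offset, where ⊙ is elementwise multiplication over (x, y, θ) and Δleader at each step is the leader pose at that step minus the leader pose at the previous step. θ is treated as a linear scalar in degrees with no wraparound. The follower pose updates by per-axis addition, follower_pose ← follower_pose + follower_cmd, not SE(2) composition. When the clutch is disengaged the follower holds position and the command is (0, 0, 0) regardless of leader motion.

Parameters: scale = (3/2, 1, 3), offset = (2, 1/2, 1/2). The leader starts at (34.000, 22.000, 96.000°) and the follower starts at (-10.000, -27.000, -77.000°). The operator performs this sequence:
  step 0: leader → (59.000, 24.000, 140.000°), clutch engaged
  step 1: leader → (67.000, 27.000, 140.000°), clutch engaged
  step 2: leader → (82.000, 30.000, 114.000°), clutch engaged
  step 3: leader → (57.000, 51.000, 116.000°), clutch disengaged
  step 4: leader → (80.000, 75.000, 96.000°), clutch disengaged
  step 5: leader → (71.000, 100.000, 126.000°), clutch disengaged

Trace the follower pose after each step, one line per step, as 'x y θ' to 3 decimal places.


29.500 -24.500 55.500
43.500 -21.000 56.000
68.000 -17.500 -21.500
68.000 -17.500 -21.500
68.000 -17.500 -21.500
68.000 -17.500 -21.500

step 0: Δleader=(25.000, 2.000, 44.000°), engaged; cmd=(39.500, 2.500, 132.500°) → follower=(29.500, -24.500, 55.500°)
step 1: Δleader=(8.000, 3.000, 0.000°), engaged; cmd=(14.000, 3.500, 0.500°) → follower=(43.500, -21.000, 56.000°)
step 2: Δleader=(15.000, 3.000, -26.000°), engaged; cmd=(24.500, 3.500, -77.500°) → follower=(68.000, -17.500, -21.500°)
step 3: Δleader=(-25.000, 21.000, 2.000°), disengaged; cmd=(0,0,0) → follower holds at (68.000, -17.500, -21.500°)
step 4: Δleader=(23.000, 24.000, -20.000°), disengaged; cmd=(0,0,0) → follower holds at (68.000, -17.500, -21.500°)
step 5: Δleader=(-9.000, 25.000, 30.000°), disengaged; cmd=(0,0,0) → follower holds at (68.000, -17.500, -21.500°)


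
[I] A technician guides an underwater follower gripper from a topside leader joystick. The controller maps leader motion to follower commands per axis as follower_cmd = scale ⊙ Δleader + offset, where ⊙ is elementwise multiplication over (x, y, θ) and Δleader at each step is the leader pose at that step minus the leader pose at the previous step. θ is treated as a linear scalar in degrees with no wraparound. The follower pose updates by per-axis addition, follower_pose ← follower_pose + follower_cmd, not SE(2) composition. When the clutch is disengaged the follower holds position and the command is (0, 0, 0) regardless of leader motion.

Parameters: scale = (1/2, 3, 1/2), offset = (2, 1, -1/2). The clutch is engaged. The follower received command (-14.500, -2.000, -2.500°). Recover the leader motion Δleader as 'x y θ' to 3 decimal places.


axis x: (-14.500 − 2) / (1/2) = -33.000
axis y: (-2.000 − 1) / (3) = -1.000
axis θ: (-2.500 − -1/2) / (1/2) = -4.000

-33.000 -1.000 -4.000


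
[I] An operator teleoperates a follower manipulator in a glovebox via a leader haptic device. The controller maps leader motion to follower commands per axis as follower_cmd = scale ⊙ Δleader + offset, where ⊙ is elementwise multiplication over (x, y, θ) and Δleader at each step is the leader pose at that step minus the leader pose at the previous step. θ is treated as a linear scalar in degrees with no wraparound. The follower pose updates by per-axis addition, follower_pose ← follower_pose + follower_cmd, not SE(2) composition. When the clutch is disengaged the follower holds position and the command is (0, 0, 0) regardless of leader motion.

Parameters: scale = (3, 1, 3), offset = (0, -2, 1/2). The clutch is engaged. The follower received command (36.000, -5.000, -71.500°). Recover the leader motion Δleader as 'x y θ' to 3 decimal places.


axis x: (36.000 − 0) / (3) = 12.000
axis y: (-5.000 − -2) / (1) = -3.000
axis θ: (-71.500 − 1/2) / (3) = -24.000

12.000 -3.000 -24.000


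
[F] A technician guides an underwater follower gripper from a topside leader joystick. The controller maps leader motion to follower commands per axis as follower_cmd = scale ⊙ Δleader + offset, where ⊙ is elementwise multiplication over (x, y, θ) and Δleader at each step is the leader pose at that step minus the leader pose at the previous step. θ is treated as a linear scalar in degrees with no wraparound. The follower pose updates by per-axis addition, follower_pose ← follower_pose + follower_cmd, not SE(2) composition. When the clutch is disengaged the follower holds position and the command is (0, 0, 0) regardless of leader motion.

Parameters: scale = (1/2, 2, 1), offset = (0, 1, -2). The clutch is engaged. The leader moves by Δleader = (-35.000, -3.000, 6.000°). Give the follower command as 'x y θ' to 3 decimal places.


axis x: 1/2·-35.000 + 0 = -17.500
axis y: 2·-3.000 + 1 = -5.000
axis θ: 1·6.000 + -2 = 4.000

-17.500 -5.000 4.000


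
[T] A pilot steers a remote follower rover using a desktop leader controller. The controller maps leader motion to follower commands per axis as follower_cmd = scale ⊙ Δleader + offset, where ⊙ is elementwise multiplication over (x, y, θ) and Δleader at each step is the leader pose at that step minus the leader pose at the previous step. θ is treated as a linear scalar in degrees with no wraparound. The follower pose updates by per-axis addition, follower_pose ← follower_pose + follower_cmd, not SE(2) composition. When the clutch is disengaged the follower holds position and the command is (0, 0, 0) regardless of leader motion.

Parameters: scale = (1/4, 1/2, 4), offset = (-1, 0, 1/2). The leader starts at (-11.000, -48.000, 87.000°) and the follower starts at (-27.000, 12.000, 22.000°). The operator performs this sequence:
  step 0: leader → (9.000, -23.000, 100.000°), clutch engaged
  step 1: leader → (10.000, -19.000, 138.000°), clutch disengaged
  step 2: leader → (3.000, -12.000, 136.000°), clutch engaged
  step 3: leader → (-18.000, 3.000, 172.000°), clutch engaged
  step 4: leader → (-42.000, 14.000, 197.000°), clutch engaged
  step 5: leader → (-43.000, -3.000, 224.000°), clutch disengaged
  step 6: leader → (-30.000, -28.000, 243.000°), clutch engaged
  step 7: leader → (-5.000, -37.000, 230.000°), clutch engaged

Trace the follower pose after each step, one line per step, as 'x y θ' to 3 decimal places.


-23.000 24.500 74.500
-23.000 24.500 74.500
-25.750 28.000 67.000
-32.000 35.500 211.500
-39.000 41.000 312.000
-39.000 41.000 312.000
-36.750 28.500 388.500
-31.500 24.000 337.000

step 0: Δleader=(20.000, 25.000, 13.000°), engaged; cmd=(4.000, 12.500, 52.500°) → follower=(-23.000, 24.500, 74.500°)
step 1: Δleader=(1.000, 4.000, 38.000°), disengaged; cmd=(0,0,0) → follower holds at (-23.000, 24.500, 74.500°)
step 2: Δleader=(-7.000, 7.000, -2.000°), engaged; cmd=(-2.750, 3.500, -7.500°) → follower=(-25.750, 28.000, 67.000°)
step 3: Δleader=(-21.000, 15.000, 36.000°), engaged; cmd=(-6.250, 7.500, 144.500°) → follower=(-32.000, 35.500, 211.500°)
step 4: Δleader=(-24.000, 11.000, 25.000°), engaged; cmd=(-7.000, 5.500, 100.500°) → follower=(-39.000, 41.000, 312.000°)
step 5: Δleader=(-1.000, -17.000, 27.000°), disengaged; cmd=(0,0,0) → follower holds at (-39.000, 41.000, 312.000°)
step 6: Δleader=(13.000, -25.000, 19.000°), engaged; cmd=(2.250, -12.500, 76.500°) → follower=(-36.750, 28.500, 388.500°)
step 7: Δleader=(25.000, -9.000, -13.000°), engaged; cmd=(5.250, -4.500, -51.500°) → follower=(-31.500, 24.000, 337.000°)


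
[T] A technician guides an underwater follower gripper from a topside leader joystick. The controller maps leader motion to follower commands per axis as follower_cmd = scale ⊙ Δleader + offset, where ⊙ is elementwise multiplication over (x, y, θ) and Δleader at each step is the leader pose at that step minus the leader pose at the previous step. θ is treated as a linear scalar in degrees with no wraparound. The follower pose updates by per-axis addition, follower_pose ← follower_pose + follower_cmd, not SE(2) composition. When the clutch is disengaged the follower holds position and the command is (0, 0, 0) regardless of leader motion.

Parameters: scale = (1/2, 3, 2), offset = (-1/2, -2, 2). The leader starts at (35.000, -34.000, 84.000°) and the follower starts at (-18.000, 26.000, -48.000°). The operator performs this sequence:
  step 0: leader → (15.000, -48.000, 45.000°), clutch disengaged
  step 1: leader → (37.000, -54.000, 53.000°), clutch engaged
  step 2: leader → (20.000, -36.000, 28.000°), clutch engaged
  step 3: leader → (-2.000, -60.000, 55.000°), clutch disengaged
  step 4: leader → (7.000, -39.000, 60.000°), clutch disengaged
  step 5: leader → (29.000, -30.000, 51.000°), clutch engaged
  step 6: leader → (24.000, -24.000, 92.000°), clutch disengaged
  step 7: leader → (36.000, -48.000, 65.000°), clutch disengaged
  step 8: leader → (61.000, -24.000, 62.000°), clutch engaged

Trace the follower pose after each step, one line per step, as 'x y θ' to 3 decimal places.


step 0: Δleader=(-20.000, -14.000, -39.000°), disengaged; cmd=(0,0,0) → follower holds at (-18.000, 26.000, -48.000°)
step 1: Δleader=(22.000, -6.000, 8.000°), engaged; cmd=(10.500, -20.000, 18.000°) → follower=(-7.500, 6.000, -30.000°)
step 2: Δleader=(-17.000, 18.000, -25.000°), engaged; cmd=(-9.000, 52.000, -48.000°) → follower=(-16.500, 58.000, -78.000°)
step 3: Δleader=(-22.000, -24.000, 27.000°), disengaged; cmd=(0,0,0) → follower holds at (-16.500, 58.000, -78.000°)
step 4: Δleader=(9.000, 21.000, 5.000°), disengaged; cmd=(0,0,0) → follower holds at (-16.500, 58.000, -78.000°)
step 5: Δleader=(22.000, 9.000, -9.000°), engaged; cmd=(10.500, 25.000, -16.000°) → follower=(-6.000, 83.000, -94.000°)
step 6: Δleader=(-5.000, 6.000, 41.000°), disengaged; cmd=(0,0,0) → follower holds at (-6.000, 83.000, -94.000°)
step 7: Δleader=(12.000, -24.000, -27.000°), disengaged; cmd=(0,0,0) → follower holds at (-6.000, 83.000, -94.000°)
step 8: Δleader=(25.000, 24.000, -3.000°), engaged; cmd=(12.000, 70.000, -4.000°) → follower=(6.000, 153.000, -98.000°)

-18.000 26.000 -48.000
-7.500 6.000 -30.000
-16.500 58.000 -78.000
-16.500 58.000 -78.000
-16.500 58.000 -78.000
-6.000 83.000 -94.000
-6.000 83.000 -94.000
-6.000 83.000 -94.000
6.000 153.000 -98.000


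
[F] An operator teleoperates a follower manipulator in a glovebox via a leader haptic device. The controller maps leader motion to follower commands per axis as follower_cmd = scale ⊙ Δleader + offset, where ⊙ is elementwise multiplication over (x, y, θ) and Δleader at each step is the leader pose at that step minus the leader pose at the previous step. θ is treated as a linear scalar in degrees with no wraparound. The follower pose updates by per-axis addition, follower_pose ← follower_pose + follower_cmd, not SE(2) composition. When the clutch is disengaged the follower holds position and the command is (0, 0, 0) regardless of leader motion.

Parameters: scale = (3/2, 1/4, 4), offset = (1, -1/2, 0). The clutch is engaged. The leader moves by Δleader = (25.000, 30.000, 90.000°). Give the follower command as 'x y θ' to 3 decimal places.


38.500 7.000 360.000

axis x: 3/2·25.000 + 1 = 38.500
axis y: 1/4·30.000 + -1/2 = 7.000
axis θ: 4·90.000 + 0 = 360.000


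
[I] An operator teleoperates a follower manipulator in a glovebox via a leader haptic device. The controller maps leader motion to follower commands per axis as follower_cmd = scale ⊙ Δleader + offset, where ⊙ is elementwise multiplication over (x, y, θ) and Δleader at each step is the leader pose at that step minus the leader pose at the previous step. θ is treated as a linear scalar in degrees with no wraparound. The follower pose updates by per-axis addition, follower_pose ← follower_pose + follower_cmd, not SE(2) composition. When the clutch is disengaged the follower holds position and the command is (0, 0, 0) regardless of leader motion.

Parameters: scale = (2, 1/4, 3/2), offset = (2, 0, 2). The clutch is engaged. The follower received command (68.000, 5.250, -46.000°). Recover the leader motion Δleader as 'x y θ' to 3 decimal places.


33.000 21.000 -32.000

axis x: (68.000 − 2) / (2) = 33.000
axis y: (5.250 − 0) / (1/4) = 21.000
axis θ: (-46.000 − 2) / (3/2) = -32.000


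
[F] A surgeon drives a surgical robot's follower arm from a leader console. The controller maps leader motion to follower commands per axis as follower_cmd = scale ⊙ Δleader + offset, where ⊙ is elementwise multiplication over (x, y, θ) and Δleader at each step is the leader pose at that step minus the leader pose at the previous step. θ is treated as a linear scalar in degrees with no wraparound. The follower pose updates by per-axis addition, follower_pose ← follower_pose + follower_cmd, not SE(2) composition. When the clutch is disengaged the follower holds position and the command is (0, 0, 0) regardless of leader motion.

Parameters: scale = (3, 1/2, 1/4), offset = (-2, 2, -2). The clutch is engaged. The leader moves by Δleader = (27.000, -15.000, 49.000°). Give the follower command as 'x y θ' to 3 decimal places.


axis x: 3·27.000 + -2 = 79.000
axis y: 1/2·-15.000 + 2 = -5.500
axis θ: 1/4·49.000 + -2 = 10.250

79.000 -5.500 10.250


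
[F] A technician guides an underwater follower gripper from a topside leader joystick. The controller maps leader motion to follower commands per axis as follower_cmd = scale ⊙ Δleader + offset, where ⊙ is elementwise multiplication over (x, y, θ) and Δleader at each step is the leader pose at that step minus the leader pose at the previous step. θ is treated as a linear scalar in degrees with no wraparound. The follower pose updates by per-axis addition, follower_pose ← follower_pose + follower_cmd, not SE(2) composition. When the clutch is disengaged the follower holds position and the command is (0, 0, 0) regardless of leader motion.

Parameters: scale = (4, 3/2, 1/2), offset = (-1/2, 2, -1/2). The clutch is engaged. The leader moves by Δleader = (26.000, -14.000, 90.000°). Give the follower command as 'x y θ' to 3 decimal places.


103.500 -19.000 44.500

axis x: 4·26.000 + -1/2 = 103.500
axis y: 3/2·-14.000 + 2 = -19.000
axis θ: 1/2·90.000 + -1/2 = 44.500


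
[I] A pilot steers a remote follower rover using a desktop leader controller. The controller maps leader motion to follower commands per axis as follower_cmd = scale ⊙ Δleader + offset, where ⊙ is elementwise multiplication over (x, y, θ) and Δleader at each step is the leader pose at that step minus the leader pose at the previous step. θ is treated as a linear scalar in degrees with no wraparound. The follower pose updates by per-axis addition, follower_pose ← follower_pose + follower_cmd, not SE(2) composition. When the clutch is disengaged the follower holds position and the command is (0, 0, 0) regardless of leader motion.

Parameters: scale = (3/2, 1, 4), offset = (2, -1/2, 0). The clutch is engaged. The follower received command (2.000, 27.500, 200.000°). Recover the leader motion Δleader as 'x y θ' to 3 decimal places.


0.000 28.000 50.000

axis x: (2.000 − 2) / (3/2) = 0.000
axis y: (27.500 − -1/2) / (1) = 28.000
axis θ: (200.000 − 0) / (4) = 50.000


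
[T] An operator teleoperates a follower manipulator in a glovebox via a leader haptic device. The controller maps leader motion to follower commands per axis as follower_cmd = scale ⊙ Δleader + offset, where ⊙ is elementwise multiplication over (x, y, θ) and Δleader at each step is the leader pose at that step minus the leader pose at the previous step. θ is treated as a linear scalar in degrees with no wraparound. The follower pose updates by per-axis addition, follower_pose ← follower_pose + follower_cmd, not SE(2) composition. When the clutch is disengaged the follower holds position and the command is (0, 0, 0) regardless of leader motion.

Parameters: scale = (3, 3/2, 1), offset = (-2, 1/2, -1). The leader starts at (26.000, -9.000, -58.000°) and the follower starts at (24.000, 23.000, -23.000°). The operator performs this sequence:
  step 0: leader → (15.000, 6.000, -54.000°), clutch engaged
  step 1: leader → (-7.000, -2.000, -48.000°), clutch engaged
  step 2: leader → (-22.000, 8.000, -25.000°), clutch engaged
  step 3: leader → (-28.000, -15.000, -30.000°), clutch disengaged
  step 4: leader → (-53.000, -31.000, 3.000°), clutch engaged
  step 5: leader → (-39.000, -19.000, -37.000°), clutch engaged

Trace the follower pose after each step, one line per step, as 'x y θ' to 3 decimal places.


-11.000 46.000 -20.000
-79.000 34.500 -15.000
-126.000 50.000 7.000
-126.000 50.000 7.000
-203.000 26.500 39.000
-163.000 45.000 -2.000

step 0: Δleader=(-11.000, 15.000, 4.000°), engaged; cmd=(-35.000, 23.000, 3.000°) → follower=(-11.000, 46.000, -20.000°)
step 1: Δleader=(-22.000, -8.000, 6.000°), engaged; cmd=(-68.000, -11.500, 5.000°) → follower=(-79.000, 34.500, -15.000°)
step 2: Δleader=(-15.000, 10.000, 23.000°), engaged; cmd=(-47.000, 15.500, 22.000°) → follower=(-126.000, 50.000, 7.000°)
step 3: Δleader=(-6.000, -23.000, -5.000°), disengaged; cmd=(0,0,0) → follower holds at (-126.000, 50.000, 7.000°)
step 4: Δleader=(-25.000, -16.000, 33.000°), engaged; cmd=(-77.000, -23.500, 32.000°) → follower=(-203.000, 26.500, 39.000°)
step 5: Δleader=(14.000, 12.000, -40.000°), engaged; cmd=(40.000, 18.500, -41.000°) → follower=(-163.000, 45.000, -2.000°)


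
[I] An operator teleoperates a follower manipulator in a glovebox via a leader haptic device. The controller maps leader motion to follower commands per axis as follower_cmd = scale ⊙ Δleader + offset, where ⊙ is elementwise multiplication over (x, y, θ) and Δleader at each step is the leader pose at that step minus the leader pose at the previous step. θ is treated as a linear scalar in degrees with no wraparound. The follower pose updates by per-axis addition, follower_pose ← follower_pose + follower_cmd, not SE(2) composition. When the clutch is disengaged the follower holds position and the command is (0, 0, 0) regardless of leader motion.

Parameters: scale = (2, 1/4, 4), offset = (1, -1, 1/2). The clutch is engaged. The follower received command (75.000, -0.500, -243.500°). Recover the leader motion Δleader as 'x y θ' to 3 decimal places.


axis x: (75.000 − 1) / (2) = 37.000
axis y: (-0.500 − -1) / (1/4) = 2.000
axis θ: (-243.500 − 1/2) / (4) = -61.000

37.000 2.000 -61.000


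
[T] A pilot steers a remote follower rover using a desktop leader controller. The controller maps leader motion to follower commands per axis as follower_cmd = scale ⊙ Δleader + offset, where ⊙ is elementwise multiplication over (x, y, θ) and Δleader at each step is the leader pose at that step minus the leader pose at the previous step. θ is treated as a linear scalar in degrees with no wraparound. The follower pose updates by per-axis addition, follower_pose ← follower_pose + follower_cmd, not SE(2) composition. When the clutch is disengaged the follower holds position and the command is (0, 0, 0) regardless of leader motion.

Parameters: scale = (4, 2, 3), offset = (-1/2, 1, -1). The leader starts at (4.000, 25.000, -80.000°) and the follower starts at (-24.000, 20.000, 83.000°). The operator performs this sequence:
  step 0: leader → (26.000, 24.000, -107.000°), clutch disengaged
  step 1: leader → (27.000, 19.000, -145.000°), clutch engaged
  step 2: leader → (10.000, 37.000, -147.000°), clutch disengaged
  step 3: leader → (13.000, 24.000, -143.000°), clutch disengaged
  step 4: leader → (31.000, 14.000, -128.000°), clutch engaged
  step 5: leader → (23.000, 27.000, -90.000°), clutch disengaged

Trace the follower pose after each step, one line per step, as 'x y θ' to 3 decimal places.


step 0: Δleader=(22.000, -1.000, -27.000°), disengaged; cmd=(0,0,0) → follower holds at (-24.000, 20.000, 83.000°)
step 1: Δleader=(1.000, -5.000, -38.000°), engaged; cmd=(3.500, -9.000, -115.000°) → follower=(-20.500, 11.000, -32.000°)
step 2: Δleader=(-17.000, 18.000, -2.000°), disengaged; cmd=(0,0,0) → follower holds at (-20.500, 11.000, -32.000°)
step 3: Δleader=(3.000, -13.000, 4.000°), disengaged; cmd=(0,0,0) → follower holds at (-20.500, 11.000, -32.000°)
step 4: Δleader=(18.000, -10.000, 15.000°), engaged; cmd=(71.500, -19.000, 44.000°) → follower=(51.000, -8.000, 12.000°)
step 5: Δleader=(-8.000, 13.000, 38.000°), disengaged; cmd=(0,0,0) → follower holds at (51.000, -8.000, 12.000°)

-24.000 20.000 83.000
-20.500 11.000 -32.000
-20.500 11.000 -32.000
-20.500 11.000 -32.000
51.000 -8.000 12.000
51.000 -8.000 12.000


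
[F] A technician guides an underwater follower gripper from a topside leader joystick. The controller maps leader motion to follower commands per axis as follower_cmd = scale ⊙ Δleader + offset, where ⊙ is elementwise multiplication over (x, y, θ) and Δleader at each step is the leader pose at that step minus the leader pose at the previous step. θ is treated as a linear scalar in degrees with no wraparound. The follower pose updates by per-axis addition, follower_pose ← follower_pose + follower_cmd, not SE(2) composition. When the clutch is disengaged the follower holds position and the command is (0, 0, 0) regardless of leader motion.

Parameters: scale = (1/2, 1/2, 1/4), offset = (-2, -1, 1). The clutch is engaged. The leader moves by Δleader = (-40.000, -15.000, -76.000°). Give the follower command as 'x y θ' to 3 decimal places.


axis x: 1/2·-40.000 + -2 = -22.000
axis y: 1/2·-15.000 + -1 = -8.500
axis θ: 1/4·-76.000 + 1 = -18.000

-22.000 -8.500 -18.000


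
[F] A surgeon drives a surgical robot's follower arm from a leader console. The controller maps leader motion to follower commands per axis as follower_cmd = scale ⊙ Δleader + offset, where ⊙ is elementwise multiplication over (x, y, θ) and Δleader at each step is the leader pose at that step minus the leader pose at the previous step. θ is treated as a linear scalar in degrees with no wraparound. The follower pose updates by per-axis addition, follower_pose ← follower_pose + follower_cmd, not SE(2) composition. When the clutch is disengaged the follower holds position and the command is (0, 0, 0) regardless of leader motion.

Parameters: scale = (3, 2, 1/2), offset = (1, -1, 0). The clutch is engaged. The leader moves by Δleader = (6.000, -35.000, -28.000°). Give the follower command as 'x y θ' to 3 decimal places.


axis x: 3·6.000 + 1 = 19.000
axis y: 2·-35.000 + -1 = -71.000
axis θ: 1/2·-28.000 + 0 = -14.000

19.000 -71.000 -14.000


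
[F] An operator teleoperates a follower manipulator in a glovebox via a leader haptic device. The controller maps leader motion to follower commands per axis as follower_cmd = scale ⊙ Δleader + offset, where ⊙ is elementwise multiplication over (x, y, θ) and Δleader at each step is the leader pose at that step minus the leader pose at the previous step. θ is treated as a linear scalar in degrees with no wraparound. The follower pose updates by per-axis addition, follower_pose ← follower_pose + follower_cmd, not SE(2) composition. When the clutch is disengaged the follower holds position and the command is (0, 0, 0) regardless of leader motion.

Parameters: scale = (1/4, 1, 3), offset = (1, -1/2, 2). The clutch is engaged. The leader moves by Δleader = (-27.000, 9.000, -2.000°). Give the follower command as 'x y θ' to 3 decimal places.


axis x: 1/4·-27.000 + 1 = -5.750
axis y: 1·9.000 + -1/2 = 8.500
axis θ: 3·-2.000 + 2 = -4.000

-5.750 8.500 -4.000


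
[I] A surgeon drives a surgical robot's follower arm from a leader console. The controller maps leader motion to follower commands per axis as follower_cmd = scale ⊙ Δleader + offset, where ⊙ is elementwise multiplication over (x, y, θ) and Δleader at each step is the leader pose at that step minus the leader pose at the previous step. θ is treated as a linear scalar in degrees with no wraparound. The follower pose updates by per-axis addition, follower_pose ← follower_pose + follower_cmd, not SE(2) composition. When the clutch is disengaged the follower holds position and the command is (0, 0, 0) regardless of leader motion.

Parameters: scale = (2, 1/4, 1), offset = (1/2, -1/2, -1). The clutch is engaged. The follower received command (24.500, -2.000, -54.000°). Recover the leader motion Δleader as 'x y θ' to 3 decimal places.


axis x: (24.500 − 1/2) / (2) = 12.000
axis y: (-2.000 − -1/2) / (1/4) = -6.000
axis θ: (-54.000 − -1) / (1) = -53.000

12.000 -6.000 -53.000


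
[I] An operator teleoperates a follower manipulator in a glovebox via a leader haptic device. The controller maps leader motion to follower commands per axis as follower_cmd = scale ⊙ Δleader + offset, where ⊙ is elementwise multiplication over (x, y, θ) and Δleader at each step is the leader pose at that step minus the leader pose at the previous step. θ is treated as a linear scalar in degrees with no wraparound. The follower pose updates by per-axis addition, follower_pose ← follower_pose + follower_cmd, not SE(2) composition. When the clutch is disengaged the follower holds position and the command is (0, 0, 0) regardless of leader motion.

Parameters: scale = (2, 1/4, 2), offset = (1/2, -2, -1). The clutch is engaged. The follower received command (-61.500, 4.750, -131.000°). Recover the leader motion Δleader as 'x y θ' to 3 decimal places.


-31.000 27.000 -65.000

axis x: (-61.500 − 1/2) / (2) = -31.000
axis y: (4.750 − -2) / (1/4) = 27.000
axis θ: (-131.000 − -1) / (2) = -65.000


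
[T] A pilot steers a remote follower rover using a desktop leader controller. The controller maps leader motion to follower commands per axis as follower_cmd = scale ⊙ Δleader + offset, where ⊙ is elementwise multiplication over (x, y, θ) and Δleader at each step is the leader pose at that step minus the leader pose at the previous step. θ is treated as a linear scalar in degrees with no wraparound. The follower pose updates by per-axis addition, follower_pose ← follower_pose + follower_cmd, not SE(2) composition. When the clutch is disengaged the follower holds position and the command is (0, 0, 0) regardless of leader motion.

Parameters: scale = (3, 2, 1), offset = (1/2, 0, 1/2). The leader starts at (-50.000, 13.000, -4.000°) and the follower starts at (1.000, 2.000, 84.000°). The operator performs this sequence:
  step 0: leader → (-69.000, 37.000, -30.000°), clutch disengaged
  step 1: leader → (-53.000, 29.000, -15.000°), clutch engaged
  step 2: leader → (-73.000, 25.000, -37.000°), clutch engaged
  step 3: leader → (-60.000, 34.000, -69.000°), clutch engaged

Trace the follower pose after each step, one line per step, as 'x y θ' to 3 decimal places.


1.000 2.000 84.000
49.500 -14.000 99.500
-10.000 -22.000 78.000
29.500 -4.000 46.500

step 0: Δleader=(-19.000, 24.000, -26.000°), disengaged; cmd=(0,0,0) → follower holds at (1.000, 2.000, 84.000°)
step 1: Δleader=(16.000, -8.000, 15.000°), engaged; cmd=(48.500, -16.000, 15.500°) → follower=(49.500, -14.000, 99.500°)
step 2: Δleader=(-20.000, -4.000, -22.000°), engaged; cmd=(-59.500, -8.000, -21.500°) → follower=(-10.000, -22.000, 78.000°)
step 3: Δleader=(13.000, 9.000, -32.000°), engaged; cmd=(39.500, 18.000, -31.500°) → follower=(29.500, -4.000, 46.500°)


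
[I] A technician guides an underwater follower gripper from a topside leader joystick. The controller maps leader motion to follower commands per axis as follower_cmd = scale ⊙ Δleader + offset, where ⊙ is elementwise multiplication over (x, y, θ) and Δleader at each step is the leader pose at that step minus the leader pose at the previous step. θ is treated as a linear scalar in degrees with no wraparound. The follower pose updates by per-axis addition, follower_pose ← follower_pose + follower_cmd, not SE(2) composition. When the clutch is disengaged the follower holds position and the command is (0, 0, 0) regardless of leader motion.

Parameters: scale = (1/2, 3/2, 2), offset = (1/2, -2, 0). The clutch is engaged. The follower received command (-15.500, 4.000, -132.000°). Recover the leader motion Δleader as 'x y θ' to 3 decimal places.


-32.000 4.000 -66.000

axis x: (-15.500 − 1/2) / (1/2) = -32.000
axis y: (4.000 − -2) / (3/2) = 4.000
axis θ: (-132.000 − 0) / (2) = -66.000


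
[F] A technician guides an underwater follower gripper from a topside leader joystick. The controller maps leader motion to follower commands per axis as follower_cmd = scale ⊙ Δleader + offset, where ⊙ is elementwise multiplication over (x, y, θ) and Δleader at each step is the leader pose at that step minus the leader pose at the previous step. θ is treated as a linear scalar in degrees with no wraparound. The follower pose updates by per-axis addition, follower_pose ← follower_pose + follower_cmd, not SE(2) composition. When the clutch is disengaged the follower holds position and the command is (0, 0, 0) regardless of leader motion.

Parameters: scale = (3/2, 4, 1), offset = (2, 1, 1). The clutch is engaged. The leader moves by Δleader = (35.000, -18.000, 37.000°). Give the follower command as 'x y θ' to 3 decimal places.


axis x: 3/2·35.000 + 2 = 54.500
axis y: 4·-18.000 + 1 = -71.000
axis θ: 1·37.000 + 1 = 38.000

54.500 -71.000 38.000


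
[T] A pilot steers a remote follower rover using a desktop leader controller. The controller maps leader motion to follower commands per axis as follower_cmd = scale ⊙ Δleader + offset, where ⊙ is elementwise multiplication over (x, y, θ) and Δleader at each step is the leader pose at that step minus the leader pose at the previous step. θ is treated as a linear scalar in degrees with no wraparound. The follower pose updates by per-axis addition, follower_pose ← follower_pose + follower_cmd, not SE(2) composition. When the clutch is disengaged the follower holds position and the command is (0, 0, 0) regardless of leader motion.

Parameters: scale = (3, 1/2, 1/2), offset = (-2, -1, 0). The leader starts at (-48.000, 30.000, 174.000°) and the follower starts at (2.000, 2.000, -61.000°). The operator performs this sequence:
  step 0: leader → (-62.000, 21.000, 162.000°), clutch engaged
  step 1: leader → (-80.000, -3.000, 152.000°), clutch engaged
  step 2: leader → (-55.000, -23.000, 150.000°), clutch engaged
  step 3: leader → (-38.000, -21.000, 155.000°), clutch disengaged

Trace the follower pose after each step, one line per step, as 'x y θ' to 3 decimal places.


step 0: Δleader=(-14.000, -9.000, -12.000°), engaged; cmd=(-44.000, -5.500, -6.000°) → follower=(-42.000, -3.500, -67.000°)
step 1: Δleader=(-18.000, -24.000, -10.000°), engaged; cmd=(-56.000, -13.000, -5.000°) → follower=(-98.000, -16.500, -72.000°)
step 2: Δleader=(25.000, -20.000, -2.000°), engaged; cmd=(73.000, -11.000, -1.000°) → follower=(-25.000, -27.500, -73.000°)
step 3: Δleader=(17.000, 2.000, 5.000°), disengaged; cmd=(0,0,0) → follower holds at (-25.000, -27.500, -73.000°)

-42.000 -3.500 -67.000
-98.000 -16.500 -72.000
-25.000 -27.500 -73.000
-25.000 -27.500 -73.000


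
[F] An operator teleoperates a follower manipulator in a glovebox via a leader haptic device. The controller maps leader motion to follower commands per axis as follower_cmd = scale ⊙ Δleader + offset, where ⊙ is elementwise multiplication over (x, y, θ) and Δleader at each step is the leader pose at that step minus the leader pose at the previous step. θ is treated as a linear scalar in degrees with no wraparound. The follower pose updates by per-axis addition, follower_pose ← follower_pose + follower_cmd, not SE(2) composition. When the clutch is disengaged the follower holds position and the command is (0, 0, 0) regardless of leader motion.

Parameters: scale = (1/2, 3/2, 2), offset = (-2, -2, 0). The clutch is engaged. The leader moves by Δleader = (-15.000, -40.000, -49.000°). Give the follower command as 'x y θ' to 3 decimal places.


-9.500 -62.000 -98.000

axis x: 1/2·-15.000 + -2 = -9.500
axis y: 3/2·-40.000 + -2 = -62.000
axis θ: 2·-49.000 + 0 = -98.000


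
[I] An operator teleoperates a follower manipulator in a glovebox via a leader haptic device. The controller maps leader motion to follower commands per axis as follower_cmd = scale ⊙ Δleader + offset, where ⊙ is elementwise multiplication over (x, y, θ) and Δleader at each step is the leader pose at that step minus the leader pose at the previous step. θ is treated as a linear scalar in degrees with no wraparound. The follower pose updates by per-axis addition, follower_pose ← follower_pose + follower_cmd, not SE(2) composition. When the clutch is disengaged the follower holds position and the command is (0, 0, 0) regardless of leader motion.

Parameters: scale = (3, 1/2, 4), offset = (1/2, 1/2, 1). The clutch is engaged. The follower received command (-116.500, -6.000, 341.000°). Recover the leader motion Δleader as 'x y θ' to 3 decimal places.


-39.000 -13.000 85.000

axis x: (-116.500 − 1/2) / (3) = -39.000
axis y: (-6.000 − 1/2) / (1/2) = -13.000
axis θ: (341.000 − 1) / (4) = 85.000


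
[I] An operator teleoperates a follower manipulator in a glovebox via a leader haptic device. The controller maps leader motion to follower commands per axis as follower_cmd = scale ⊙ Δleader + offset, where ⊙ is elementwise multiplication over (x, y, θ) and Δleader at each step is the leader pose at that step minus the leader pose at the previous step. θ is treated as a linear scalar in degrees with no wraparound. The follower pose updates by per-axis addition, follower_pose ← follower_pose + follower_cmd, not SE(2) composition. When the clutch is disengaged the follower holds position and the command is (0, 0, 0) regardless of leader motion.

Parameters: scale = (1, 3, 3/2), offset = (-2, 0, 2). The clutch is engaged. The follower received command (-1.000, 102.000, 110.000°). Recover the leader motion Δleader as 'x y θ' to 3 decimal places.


axis x: (-1.000 − -2) / (1) = 1.000
axis y: (102.000 − 0) / (3) = 34.000
axis θ: (110.000 − 2) / (3/2) = 72.000

1.000 34.000 72.000
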